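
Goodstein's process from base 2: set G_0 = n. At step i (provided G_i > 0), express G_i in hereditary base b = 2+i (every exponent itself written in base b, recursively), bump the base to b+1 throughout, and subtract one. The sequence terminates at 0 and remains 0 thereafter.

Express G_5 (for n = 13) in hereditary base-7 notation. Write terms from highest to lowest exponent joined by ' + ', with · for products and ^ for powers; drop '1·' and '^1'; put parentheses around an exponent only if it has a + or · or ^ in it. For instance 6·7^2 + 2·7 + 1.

(0) 13|_2 = 2^(2 + 1) + 2^2 + 1 ↦ 3^(3 + 1) + 3^3 + 1|_3 = 109 ⇒ 108
(1) 108|_3 = 3^(3 + 1) + 3^3 ↦ 4^(4 + 1) + 4^4|_4 = 1280 ⇒ 1279
(2) 1279|_4 = 4^(4 + 1) + 3·4^3 + 3·4^2 + 3·4 + 3 ↦ 5^(5 + 1) + 3·5^3 + 3·5^2 + 3·5 + 3|_5 = 16093 ⇒ 16092
(3) 16092|_5 = 5^(5 + 1) + 3·5^3 + 3·5^2 + 3·5 + 2 ↦ 6^(6 + 1) + 3·6^3 + 3·6^2 + 3·6 + 2|_6 = 280712 ⇒ 280711
(4) 280711|_6 = 6^(6 + 1) + 3·6^3 + 3·6^2 + 3·6 + 1 ↦ 7^(7 + 1) + 3·7^3 + 3·7^2 + 3·7 + 1|_7 = 5765999 ⇒ 5765998
(5) 5765998|_7 = 7^(7 + 1) + 3·7^3 + 3·7^2 + 3·7 ↦ 8^(8 + 1) + 3·8^3 + 3·8^2 + 3·8|_8 = 134219480 ⇒ 134219479

7^(7 + 1) + 3·7^3 + 3·7^2 + 3·7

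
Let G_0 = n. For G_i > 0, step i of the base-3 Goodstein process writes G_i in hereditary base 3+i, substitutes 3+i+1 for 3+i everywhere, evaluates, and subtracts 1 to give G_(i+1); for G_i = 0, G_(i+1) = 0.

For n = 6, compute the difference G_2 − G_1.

step 0: 6 = 2·3; sub 4 for 3: 2·4; = 8; G_1 = 8−1 = 7
step 1: 7 = 4 + 3; sub 5 for 4: 5 + 3; = 8; G_2 = 8−1 = 7

0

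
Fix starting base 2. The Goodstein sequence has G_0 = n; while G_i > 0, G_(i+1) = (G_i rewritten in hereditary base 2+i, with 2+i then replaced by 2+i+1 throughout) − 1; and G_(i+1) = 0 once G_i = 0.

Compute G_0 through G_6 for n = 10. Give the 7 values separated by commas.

10, 83, 1025, 15625, 279935, 4215754, 84073323

i=0: 10 = 2^(2 + 1) + 2 (b=2); 2→3: 3^(3 + 1) + 3 = 84; 84−1 = 83
i=1: 83 = 3^(3 + 1) + 2 (b=3); 3→4: 4^(4 + 1) + 2 = 1026; 1026−1 = 1025
i=2: 1025 = 4^(4 + 1) + 1 (b=4); 4→5: 5^(5 + 1) + 1 = 15626; 15626−1 = 15625
i=3: 15625 = 5^(5 + 1) (b=5); 5→6: 6^(6 + 1) = 279936; 279936−1 = 279935
i=4: 279935 = 5·6^6 + 5·6^5 + 5·6^4 + 5·6^3 + 5·6^2 + 5·6 + 5 (b=6); 6→7: 5·7^7 + 5·7^5 + 5·7^4 + 5·7^3 + 5·7^2 + 5·7 + 5 = 4215755; 4215755−1 = 4215754
i=5: 4215754 = 5·7^7 + 5·7^5 + 5·7^4 + 5·7^3 + 5·7^2 + 5·7 + 4 (b=7); 7→8: 5·8^8 + 5·8^5 + 5·8^4 + 5·8^3 + 5·8^2 + 5·8 + 4 = 84073324; 84073324−1 = 84073323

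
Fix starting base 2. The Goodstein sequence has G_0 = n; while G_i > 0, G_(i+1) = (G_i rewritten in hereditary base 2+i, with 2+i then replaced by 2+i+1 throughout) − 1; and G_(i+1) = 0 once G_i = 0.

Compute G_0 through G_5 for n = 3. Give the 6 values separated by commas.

3 —HB2→ 2 + 1 —bump→ 3 + 1 = 4 —(−1)→ 3
3 —HB3→ 3 —bump→ 4 = 4 —(−1)→ 3
3 —HB4→ 3 —bump→ 3 = 3 —(−1)→ 2
2 —HB5→ 2 —bump→ 2 = 2 —(−1)→ 1
1 —HB6→ 1 —bump→ 1 = 1 —(−1)→ 0

3, 3, 3, 2, 1, 0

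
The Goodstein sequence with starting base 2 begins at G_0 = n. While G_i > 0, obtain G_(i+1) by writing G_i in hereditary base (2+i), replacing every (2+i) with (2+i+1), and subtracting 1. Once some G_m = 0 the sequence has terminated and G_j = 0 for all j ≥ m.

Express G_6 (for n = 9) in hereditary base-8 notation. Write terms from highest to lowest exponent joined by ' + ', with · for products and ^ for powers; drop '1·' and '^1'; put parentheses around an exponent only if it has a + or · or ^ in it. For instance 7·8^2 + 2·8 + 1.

3·8^8 + 3·8^3 + 3·8^2 + 2·8 + 7

G_0 = 9. HB_2(9) = 2^(2 + 1) + 1. Bump = 82. G_1 = 81.
G_1 = 81. HB_3(81) = 3^(3 + 1). Bump = 1024. G_2 = 1023.
G_2 = 1023. HB_4(1023) = 3·4^4 + 3·4^3 + 3·4^2 + 3·4 + 3. Bump = 9843. G_3 = 9842.
G_3 = 9842. HB_5(9842) = 3·5^5 + 3·5^3 + 3·5^2 + 3·5 + 2. Bump = 140744. G_4 = 140743.
G_4 = 140743. HB_6(140743) = 3·6^6 + 3·6^3 + 3·6^2 + 3·6 + 1. Bump = 2471827. G_5 = 2471826.
G_5 = 2471826. HB_7(2471826) = 3·7^7 + 3·7^3 + 3·7^2 + 3·7. Bump = 50333400. G_6 = 50333399.
G_6 = 50333399. HB_8(50333399) = 3·8^8 + 3·8^3 + 3·8^2 + 2·8 + 7. Bump = 1162263922. G_7 = 1162263921.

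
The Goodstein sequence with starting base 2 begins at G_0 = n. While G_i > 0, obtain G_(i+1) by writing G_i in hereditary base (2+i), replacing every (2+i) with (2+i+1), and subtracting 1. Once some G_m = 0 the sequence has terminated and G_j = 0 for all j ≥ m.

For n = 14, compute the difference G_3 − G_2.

14 —HB2→ 2^(2 + 1) + 2^2 + 2 —bump→ 3^(3 + 1) + 3^3 + 3 = 111 —(−1)→ 110
110 —HB3→ 3^(3 + 1) + 3^3 + 2 —bump→ 4^(4 + 1) + 4^4 + 2 = 1282 —(−1)→ 1281
1281 —HB4→ 4^(4 + 1) + 4^4 + 1 —bump→ 5^(5 + 1) + 5^5 + 1 = 18751 —(−1)→ 18750

17469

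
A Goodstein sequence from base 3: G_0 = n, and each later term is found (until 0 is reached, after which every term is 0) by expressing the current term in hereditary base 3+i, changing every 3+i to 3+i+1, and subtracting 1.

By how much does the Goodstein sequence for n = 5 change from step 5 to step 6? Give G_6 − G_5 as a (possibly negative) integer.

step 0: 5 = 3 + 2; sub 4 for 3: 4 + 2; = 6; G_1 = 6−1 = 5
step 1: 5 = 4 + 1; sub 5 for 4: 5 + 1; = 6; G_2 = 6−1 = 5
step 2: 5 = 5; sub 6 for 5: 6; = 6; G_3 = 6−1 = 5
step 3: 5 = 5; sub 7 for 6: 5; = 5; G_4 = 5−1 = 4
step 4: 4 = 4; sub 8 for 7: 4; = 4; G_5 = 4−1 = 3
step 5: 3 = 3; sub 9 for 8: 3; = 3; G_6 = 3−1 = 2

-1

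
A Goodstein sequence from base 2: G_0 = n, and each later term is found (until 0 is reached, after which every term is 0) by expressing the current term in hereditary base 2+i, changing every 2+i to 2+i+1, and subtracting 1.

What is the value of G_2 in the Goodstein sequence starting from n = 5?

base 2: 5 = 2^2 + 1; at 3: 3^3 + 1 = 28; next = 27
base 3: 27 = 3^3; at 4: 4^4 = 256; next = 255
base 4: 255 = 3·4^3 + 3·4^2 + 3·4 + 3; at 5: 3·5^3 + 3·5^2 + 3·5 + 3 = 468; next = 467

255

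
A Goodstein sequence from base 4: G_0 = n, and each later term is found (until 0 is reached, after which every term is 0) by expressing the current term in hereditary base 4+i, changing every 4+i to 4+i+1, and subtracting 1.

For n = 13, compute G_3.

step 0: 13 = 3·4 + 1; sub 5 for 4: 3·5 + 1; = 16; G_1 = 16−1 = 15
step 1: 15 = 3·5; sub 6 for 5: 3·6; = 18; G_2 = 18−1 = 17
step 2: 17 = 2·6 + 5; sub 7 for 6: 2·7 + 5; = 19; G_3 = 19−1 = 18
step 3: 18 = 2·7 + 4; sub 8 for 7: 2·8 + 4; = 20; G_4 = 20−1 = 19

18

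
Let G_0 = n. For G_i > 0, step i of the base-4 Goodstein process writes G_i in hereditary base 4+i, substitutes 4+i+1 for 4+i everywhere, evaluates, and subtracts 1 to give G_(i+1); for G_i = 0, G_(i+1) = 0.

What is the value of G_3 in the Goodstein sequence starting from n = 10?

13

G_0=10  [base 4] 2·4 + 2  →[4↦5]→  2·5 + 2 = 12  −1 ⇒ G_1=11
G_1=11  [base 5] 2·5 + 1  →[5↦6]→  2·6 + 1 = 13  −1 ⇒ G_2=12
G_2=12  [base 6] 2·6  →[6↦7]→  2·7 = 14  −1 ⇒ G_3=13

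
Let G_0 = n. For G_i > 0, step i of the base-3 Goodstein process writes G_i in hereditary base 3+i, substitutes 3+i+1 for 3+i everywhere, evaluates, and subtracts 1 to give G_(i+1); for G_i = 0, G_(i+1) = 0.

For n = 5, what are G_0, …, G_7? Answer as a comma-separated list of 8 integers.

5, 5, 5, 5, 4, 3, 2, 1

(0) 5|_3 = 3 + 2 ↦ 4 + 2|_4 = 6 ⇒ 5
(1) 5|_4 = 4 + 1 ↦ 5 + 1|_5 = 6 ⇒ 5
(2) 5|_5 = 5 ↦ 6|_6 = 6 ⇒ 5
(3) 5|_6 = 5 ↦ 5|_7 = 5 ⇒ 4
(4) 4|_7 = 4 ↦ 4|_8 = 4 ⇒ 3
(5) 3|_8 = 3 ↦ 3|_9 = 3 ⇒ 2
(6) 2|_9 = 2 ↦ 2|_10 = 2 ⇒ 1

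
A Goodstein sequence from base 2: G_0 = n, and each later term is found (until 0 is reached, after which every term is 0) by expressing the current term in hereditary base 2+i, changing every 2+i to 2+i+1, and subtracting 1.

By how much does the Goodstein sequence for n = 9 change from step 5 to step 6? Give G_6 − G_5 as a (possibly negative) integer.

base 2: 9 = 2^(2 + 1) + 1; at 3: 3^(3 + 1) + 1 = 82; next = 81
base 3: 81 = 3^(3 + 1); at 4: 4^(4 + 1) = 1024; next = 1023
base 4: 1023 = 3·4^4 + 3·4^3 + 3·4^2 + 3·4 + 3; at 5: 3·5^5 + 3·5^3 + 3·5^2 + 3·5 + 3 = 9843; next = 9842
base 5: 9842 = 3·5^5 + 3·5^3 + 3·5^2 + 3·5 + 2; at 6: 3·6^6 + 3·6^3 + 3·6^2 + 3·6 + 2 = 140744; next = 140743
base 6: 140743 = 3·6^6 + 3·6^3 + 3·6^2 + 3·6 + 1; at 7: 3·7^7 + 3·7^3 + 3·7^2 + 3·7 + 1 = 2471827; next = 2471826
base 7: 2471826 = 3·7^7 + 3·7^3 + 3·7^2 + 3·7; at 8: 3·8^8 + 3·8^3 + 3·8^2 + 3·8 = 50333400; next = 50333399

47861573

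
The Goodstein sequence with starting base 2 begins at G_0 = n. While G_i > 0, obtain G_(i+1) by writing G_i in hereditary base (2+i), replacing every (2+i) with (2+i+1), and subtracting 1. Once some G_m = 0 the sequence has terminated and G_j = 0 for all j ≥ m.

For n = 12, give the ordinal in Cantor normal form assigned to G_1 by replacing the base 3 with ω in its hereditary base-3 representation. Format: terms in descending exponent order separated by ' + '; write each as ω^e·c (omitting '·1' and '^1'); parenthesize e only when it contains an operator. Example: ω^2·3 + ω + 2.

ω^(ω + 1) + ω^2·2 + ω·2 + 2

step 0: 12 = 2^(2 + 1) + 2^2; sub 3 for 2: 3^(3 + 1) + 3^3; = 108; G_1 = 108−1 = 107
step 1: 107 = 3^(3 + 1) + 2·3^2 + 2·3 + 2; sub 4 for 3: 4^(4 + 1) + 2·4^2 + 2·4 + 2; = 1066; G_2 = 1066−1 = 1065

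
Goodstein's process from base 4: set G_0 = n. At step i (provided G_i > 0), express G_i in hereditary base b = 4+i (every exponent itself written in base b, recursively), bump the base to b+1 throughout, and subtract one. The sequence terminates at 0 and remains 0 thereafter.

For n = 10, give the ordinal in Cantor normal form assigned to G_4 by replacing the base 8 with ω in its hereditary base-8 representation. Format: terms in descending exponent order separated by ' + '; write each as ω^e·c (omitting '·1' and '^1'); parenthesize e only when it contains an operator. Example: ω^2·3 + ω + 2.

i=0: 10 = 2·4 + 2 (b=4); 4→5: 2·5 + 2 = 12; 12−1 = 11
i=1: 11 = 2·5 + 1 (b=5); 5→6: 2·6 + 1 = 13; 13−1 = 12
i=2: 12 = 2·6 (b=6); 6→7: 2·7 = 14; 14−1 = 13
i=3: 13 = 7 + 6 (b=7); 7→8: 8 + 6 = 14; 14−1 = 13
i=4: 13 = 8 + 5 (b=8); 8→9: 9 + 5 = 14; 14−1 = 13

ω + 5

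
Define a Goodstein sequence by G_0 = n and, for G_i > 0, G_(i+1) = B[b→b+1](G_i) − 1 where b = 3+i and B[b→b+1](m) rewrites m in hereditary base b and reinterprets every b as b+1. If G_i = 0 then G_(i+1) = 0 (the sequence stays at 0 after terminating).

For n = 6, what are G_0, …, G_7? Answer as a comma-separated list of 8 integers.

6, 7, 7, 7, 7, 7, 6, 5

G_0=6  [base 3] 2·3  →[3↦4]→  2·4 = 8  −1 ⇒ G_1=7
G_1=7  [base 4] 4 + 3  →[4↦5]→  5 + 3 = 8  −1 ⇒ G_2=7
G_2=7  [base 5] 5 + 2  →[5↦6]→  6 + 2 = 8  −1 ⇒ G_3=7
G_3=7  [base 6] 6 + 1  →[6↦7]→  7 + 1 = 8  −1 ⇒ G_4=7
G_4=7  [base 7] 7  →[7↦8]→  8 = 8  −1 ⇒ G_5=7
G_5=7  [base 8] 7  →[8↦9]→  7 = 7  −1 ⇒ G_6=6
G_6=6  [base 9] 6  →[9↦10]→  6 = 6  −1 ⇒ G_7=5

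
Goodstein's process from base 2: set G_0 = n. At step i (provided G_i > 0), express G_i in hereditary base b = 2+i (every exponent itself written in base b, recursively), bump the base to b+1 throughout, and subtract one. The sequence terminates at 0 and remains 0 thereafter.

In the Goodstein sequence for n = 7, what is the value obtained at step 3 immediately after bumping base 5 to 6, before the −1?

i=0: 7 = 2^2 + 2 + 1 (b=2); 2→3: 3^3 + 3 + 1 = 31; 31−1 = 30
i=1: 30 = 3^3 + 3 (b=3); 3→4: 4^4 + 4 = 260; 260−1 = 259
i=2: 259 = 4^4 + 3 (b=4); 4→5: 5^5 + 3 = 3128; 3128−1 = 3127
i=3: 3127 = 5^5 + 2 (b=5); 5→6: 6^6 + 2 = 46658; 46658−1 = 46657

46658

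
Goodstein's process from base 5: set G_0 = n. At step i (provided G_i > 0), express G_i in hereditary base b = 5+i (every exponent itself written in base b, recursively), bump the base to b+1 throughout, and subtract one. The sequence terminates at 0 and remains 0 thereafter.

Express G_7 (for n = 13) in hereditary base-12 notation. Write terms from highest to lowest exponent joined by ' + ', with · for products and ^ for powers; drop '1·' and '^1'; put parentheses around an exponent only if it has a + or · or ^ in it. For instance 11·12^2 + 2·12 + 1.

13 —HB5→ 2·5 + 3 —bump→ 2·6 + 3 = 15 —(−1)→ 14
14 —HB6→ 2·6 + 2 —bump→ 2·7 + 2 = 16 —(−1)→ 15
15 —HB7→ 2·7 + 1 —bump→ 2·8 + 1 = 17 —(−1)→ 16
16 —HB8→ 2·8 —bump→ 2·9 = 18 —(−1)→ 17
17 —HB9→ 9 + 8 —bump→ 10 + 8 = 18 —(−1)→ 17
17 —HB10→ 10 + 7 —bump→ 11 + 7 = 18 —(−1)→ 17
17 —HB11→ 11 + 6 —bump→ 12 + 6 = 18 —(−1)→ 17
17 —HB12→ 12 + 5 —bump→ 13 + 5 = 18 —(−1)→ 17

12 + 5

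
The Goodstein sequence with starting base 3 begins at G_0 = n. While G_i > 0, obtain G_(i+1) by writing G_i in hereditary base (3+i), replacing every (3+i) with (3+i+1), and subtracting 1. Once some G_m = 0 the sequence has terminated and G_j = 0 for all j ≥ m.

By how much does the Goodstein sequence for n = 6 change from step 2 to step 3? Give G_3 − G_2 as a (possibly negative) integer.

0

G_0 = 6. HB_3(6) = 2·3. Bump = 8. G_1 = 7.
G_1 = 7. HB_4(7) = 4 + 3. Bump = 8. G_2 = 7.
G_2 = 7. HB_5(7) = 5 + 2. Bump = 8. G_3 = 7.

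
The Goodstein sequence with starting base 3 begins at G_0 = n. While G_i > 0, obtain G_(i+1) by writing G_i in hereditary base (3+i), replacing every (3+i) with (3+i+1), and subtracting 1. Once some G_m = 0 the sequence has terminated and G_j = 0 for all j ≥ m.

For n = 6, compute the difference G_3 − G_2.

0

base 3: 6 = 2·3; at 4: 2·4 = 8; next = 7
base 4: 7 = 4 + 3; at 5: 5 + 3 = 8; next = 7
base 5: 7 = 5 + 2; at 6: 6 + 2 = 8; next = 7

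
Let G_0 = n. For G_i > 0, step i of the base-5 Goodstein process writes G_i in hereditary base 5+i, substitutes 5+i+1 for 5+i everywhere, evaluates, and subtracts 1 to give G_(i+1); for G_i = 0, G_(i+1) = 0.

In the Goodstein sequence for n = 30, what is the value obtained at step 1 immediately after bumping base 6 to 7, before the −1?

[0] 30 ≡ 5^2 + 5 (base 5). Lift 6: 42. −1: 41.
[1] 41 ≡ 6^2 + 5 (base 6). Lift 7: 54. −1: 53.

54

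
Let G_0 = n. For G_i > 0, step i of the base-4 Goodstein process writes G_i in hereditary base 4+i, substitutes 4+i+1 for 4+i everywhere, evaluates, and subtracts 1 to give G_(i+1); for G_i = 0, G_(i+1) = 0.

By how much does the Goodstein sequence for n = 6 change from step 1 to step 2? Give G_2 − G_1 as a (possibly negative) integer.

base 4: 6 = 4 + 2; at 5: 5 + 2 = 7; next = 6
base 5: 6 = 5 + 1; at 6: 6 + 1 = 7; next = 6

0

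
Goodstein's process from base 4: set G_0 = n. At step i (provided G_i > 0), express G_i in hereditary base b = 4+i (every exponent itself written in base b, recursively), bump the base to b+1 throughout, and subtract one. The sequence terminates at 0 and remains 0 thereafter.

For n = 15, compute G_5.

[0] 15 ≡ 3·4 + 3 (base 4). Lift 5: 18. −1: 17.
[1] 17 ≡ 3·5 + 2 (base 5). Lift 6: 20. −1: 19.
[2] 19 ≡ 3·6 + 1 (base 6). Lift 7: 22. −1: 21.
[3] 21 ≡ 3·7 (base 7). Lift 8: 24. −1: 23.
[4] 23 ≡ 2·8 + 7 (base 8). Lift 9: 25. −1: 24.
[5] 24 ≡ 2·9 + 6 (base 9). Lift 10: 26. −1: 25.

24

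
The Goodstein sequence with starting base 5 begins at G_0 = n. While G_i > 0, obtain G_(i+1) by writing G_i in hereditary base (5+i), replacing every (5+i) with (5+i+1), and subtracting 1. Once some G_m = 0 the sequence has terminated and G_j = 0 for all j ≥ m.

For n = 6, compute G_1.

base 5: 6 = 5 + 1; at 6: 6 + 1 = 7; next = 6
base 6: 6 = 6; at 7: 7 = 7; next = 6

6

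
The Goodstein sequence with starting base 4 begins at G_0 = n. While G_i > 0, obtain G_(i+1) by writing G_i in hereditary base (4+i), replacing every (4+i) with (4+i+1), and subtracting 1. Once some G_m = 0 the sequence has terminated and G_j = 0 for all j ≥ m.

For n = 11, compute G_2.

G_0=11  [base 4] 2·4 + 3  →[4↦5]→  2·5 + 3 = 13  −1 ⇒ G_1=12
G_1=12  [base 5] 2·5 + 2  →[5↦6]→  2·6 + 2 = 14  −1 ⇒ G_2=13
G_2=13  [base 6] 2·6 + 1  →[6↦7]→  2·7 + 1 = 15  −1 ⇒ G_3=14

13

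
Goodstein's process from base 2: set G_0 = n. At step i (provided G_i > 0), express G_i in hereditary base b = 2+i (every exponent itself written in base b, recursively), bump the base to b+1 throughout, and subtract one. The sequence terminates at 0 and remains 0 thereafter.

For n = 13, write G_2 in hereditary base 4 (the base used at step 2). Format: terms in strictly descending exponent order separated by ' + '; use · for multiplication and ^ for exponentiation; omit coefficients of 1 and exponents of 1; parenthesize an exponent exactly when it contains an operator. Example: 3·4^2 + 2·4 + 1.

4^(4 + 1) + 3·4^3 + 3·4^2 + 3·4 + 3

step 0: 13 = 2^(2 + 1) + 2^2 + 1; sub 3 for 2: 3^(3 + 1) + 3^3 + 1; = 109; G_1 = 109−1 = 108
step 1: 108 = 3^(3 + 1) + 3^3; sub 4 for 3: 4^(4 + 1) + 4^4; = 1280; G_2 = 1280−1 = 1279
step 2: 1279 = 4^(4 + 1) + 3·4^3 + 3·4^2 + 3·4 + 3; sub 5 for 4: 5^(5 + 1) + 3·5^3 + 3·5^2 + 3·5 + 3; = 16093; G_3 = 16093−1 = 16092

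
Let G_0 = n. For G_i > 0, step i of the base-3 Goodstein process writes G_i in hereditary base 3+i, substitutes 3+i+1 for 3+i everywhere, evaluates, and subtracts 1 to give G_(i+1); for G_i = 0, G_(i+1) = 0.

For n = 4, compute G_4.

2

[0] 4 ≡ 3 + 1 (base 3). Lift 4: 5. −1: 4.
[1] 4 ≡ 4 (base 4). Lift 5: 5. −1: 4.
[2] 4 ≡ 4 (base 5). Lift 6: 4. −1: 3.
[3] 3 ≡ 3 (base 6). Lift 7: 3. −1: 2.
[4] 2 ≡ 2 (base 7). Lift 8: 2. −1: 1.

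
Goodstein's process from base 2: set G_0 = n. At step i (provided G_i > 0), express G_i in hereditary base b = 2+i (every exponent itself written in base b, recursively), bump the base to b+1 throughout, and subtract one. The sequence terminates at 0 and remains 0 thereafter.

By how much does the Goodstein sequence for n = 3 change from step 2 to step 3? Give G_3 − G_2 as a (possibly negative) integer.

3 —HB2→ 2 + 1 —bump→ 3 + 1 = 4 —(−1)→ 3
3 —HB3→ 3 —bump→ 4 = 4 —(−1)→ 3
3 —HB4→ 3 —bump→ 3 = 3 —(−1)→ 2

-1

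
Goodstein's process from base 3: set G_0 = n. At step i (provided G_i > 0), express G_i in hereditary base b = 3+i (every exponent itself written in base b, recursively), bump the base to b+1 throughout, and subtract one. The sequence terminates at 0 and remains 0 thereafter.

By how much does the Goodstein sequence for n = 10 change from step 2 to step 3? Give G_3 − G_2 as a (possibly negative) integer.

3

10 —HB3→ 3^2 + 1 —bump→ 4^2 + 1 = 17 —(−1)→ 16
16 —HB4→ 4^2 —bump→ 5^2 = 25 —(−1)→ 24
24 —HB5→ 4·5 + 4 —bump→ 4·6 + 4 = 28 —(−1)→ 27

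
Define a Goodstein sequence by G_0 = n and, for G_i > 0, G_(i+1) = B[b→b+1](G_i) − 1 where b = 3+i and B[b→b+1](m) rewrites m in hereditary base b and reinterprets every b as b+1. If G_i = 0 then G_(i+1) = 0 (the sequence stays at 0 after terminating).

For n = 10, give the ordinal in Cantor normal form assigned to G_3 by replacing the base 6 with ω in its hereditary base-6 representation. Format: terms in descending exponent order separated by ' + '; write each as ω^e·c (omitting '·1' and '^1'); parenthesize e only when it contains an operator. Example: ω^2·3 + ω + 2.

[0] 10 ≡ 3^2 + 1 (base 3). Lift 4: 17. −1: 16.
[1] 16 ≡ 4^2 (base 4). Lift 5: 25. −1: 24.
[2] 24 ≡ 4·5 + 4 (base 5). Lift 6: 28. −1: 27.

ω·4 + 3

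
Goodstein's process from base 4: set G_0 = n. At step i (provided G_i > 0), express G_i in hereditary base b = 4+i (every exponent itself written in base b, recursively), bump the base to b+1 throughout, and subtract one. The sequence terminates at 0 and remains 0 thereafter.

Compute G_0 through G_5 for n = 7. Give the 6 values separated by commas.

step 0: 7 = 4 + 3; sub 5 for 4: 5 + 3; = 8; G_1 = 8−1 = 7
step 1: 7 = 5 + 2; sub 6 for 5: 6 + 2; = 8; G_2 = 8−1 = 7
step 2: 7 = 6 + 1; sub 7 for 6: 7 + 1; = 8; G_3 = 8−1 = 7
step 3: 7 = 7; sub 8 for 7: 8; = 8; G_4 = 8−1 = 7
step 4: 7 = 7; sub 9 for 8: 7; = 7; G_5 = 7−1 = 6

7, 7, 7, 7, 7, 6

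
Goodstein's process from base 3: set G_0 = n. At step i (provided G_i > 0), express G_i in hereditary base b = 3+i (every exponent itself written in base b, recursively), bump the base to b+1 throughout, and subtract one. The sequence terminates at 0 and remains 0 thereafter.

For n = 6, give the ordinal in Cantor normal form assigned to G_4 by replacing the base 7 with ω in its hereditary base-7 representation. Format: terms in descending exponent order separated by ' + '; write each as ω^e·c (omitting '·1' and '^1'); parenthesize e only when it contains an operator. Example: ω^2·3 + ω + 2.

ω

base 3: 6 = 2·3; at 4: 2·4 = 8; next = 7
base 4: 7 = 4 + 3; at 5: 5 + 3 = 8; next = 7
base 5: 7 = 5 + 2; at 6: 6 + 2 = 8; next = 7
base 6: 7 = 6 + 1; at 7: 7 + 1 = 8; next = 7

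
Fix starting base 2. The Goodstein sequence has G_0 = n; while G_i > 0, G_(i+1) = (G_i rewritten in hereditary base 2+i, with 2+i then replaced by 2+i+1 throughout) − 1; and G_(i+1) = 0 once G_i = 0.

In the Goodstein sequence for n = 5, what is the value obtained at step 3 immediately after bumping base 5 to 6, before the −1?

776

base 2: 5 = 2^2 + 1; at 3: 3^3 + 1 = 28; next = 27
base 3: 27 = 3^3; at 4: 4^4 = 256; next = 255
base 4: 255 = 3·4^3 + 3·4^2 + 3·4 + 3; at 5: 3·5^3 + 3·5^2 + 3·5 + 3 = 468; next = 467
base 5: 467 = 3·5^3 + 3·5^2 + 3·5 + 2; at 6: 3·6^3 + 3·6^2 + 3·6 + 2 = 776; next = 775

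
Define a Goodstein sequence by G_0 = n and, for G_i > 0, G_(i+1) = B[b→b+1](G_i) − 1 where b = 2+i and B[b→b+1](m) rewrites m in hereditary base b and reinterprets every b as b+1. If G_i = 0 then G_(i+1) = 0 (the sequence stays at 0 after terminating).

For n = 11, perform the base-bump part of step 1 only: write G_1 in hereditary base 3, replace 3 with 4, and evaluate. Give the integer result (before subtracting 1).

1028

G_0 = 11. HB_2(11) = 2^(2 + 1) + 2 + 1. Bump = 85. G_1 = 84.
G_1 = 84. HB_3(84) = 3^(3 + 1) + 3. Bump = 1028. G_2 = 1027.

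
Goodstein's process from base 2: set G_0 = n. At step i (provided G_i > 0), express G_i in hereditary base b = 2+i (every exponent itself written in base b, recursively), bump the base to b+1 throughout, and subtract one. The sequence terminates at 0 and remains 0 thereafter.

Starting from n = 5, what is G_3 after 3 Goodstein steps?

G_0 = 5. HB_2(5) = 2^2 + 1. Bump = 28. G_1 = 27.
G_1 = 27. HB_3(27) = 3^3. Bump = 256. G_2 = 255.
G_2 = 255. HB_4(255) = 3·4^3 + 3·4^2 + 3·4 + 3. Bump = 468. G_3 = 467.

467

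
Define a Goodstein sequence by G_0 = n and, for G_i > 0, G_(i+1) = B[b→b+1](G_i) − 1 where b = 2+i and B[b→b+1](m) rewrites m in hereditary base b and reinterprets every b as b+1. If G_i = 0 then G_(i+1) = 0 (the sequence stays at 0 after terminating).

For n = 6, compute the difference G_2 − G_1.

step 0: 6 = 2^2 + 2; sub 3 for 2: 3^3 + 3; = 30; G_1 = 30−1 = 29
step 1: 29 = 3^3 + 2; sub 4 for 3: 4^4 + 2; = 258; G_2 = 258−1 = 257

228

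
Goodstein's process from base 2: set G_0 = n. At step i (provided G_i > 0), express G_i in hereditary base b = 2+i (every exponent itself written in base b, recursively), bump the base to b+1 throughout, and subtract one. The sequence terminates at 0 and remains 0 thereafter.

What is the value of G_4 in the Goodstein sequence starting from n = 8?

93395

base 2: 8 = 2^(2 + 1); at 3: 3^(3 + 1) = 81; next = 80
base 3: 80 = 2·3^3 + 2·3^2 + 2·3 + 2; at 4: 2·4^4 + 2·4^2 + 2·4 + 2 = 554; next = 553
base 4: 553 = 2·4^4 + 2·4^2 + 2·4 + 1; at 5: 2·5^5 + 2·5^2 + 2·5 + 1 = 6311; next = 6310
base 5: 6310 = 2·5^5 + 2·5^2 + 2·5; at 6: 2·6^6 + 2·6^2 + 2·6 = 93396; next = 93395
base 6: 93395 = 2·6^6 + 2·6^2 + 6 + 5; at 7: 2·7^7 + 2·7^2 + 7 + 5 = 1647196; next = 1647195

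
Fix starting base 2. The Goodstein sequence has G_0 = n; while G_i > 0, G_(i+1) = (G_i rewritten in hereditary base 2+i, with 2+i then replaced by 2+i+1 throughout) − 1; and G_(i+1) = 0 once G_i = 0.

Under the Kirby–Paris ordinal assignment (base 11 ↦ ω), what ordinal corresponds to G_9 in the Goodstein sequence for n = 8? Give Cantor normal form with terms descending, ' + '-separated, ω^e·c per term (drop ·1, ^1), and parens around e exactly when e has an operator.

ω^ω·2 + ω^2·2 + ω

base 2: 8 = 2^(2 + 1); at 3: 3^(3 + 1) = 81; next = 80
base 3: 80 = 2·3^3 + 2·3^2 + 2·3 + 2; at 4: 2·4^4 + 2·4^2 + 2·4 + 2 = 554; next = 553
base 4: 553 = 2·4^4 + 2·4^2 + 2·4 + 1; at 5: 2·5^5 + 2·5^2 + 2·5 + 1 = 6311; next = 6310
base 5: 6310 = 2·5^5 + 2·5^2 + 2·5; at 6: 2·6^6 + 2·6^2 + 2·6 = 93396; next = 93395
base 6: 93395 = 2·6^6 + 2·6^2 + 6 + 5; at 7: 2·7^7 + 2·7^2 + 7 + 5 = 1647196; next = 1647195
base 7: 1647195 = 2·7^7 + 2·7^2 + 7 + 4; at 8: 2·8^8 + 2·8^2 + 8 + 4 = 33554572; next = 33554571
base 8: 33554571 = 2·8^8 + 2·8^2 + 8 + 3; at 9: 2·9^9 + 2·9^2 + 9 + 3 = 774841152; next = 774841151
base 9: 774841151 = 2·9^9 + 2·9^2 + 9 + 2; at 10: 2·10^10 + 2·10^2 + 10 + 2 = 20000000212; next = 20000000211
base 10: 20000000211 = 2·10^10 + 2·10^2 + 10 + 1; at 11: 2·11^11 + 2·11^2 + 11 + 1 = 570623341476; next = 570623341475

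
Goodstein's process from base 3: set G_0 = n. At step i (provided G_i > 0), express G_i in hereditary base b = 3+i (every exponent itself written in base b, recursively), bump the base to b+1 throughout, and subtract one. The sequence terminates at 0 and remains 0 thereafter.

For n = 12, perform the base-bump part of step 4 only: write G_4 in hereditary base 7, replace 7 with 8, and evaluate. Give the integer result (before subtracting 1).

12 —HB3→ 3^2 + 3 —bump→ 4^2 + 4 = 20 —(−1)→ 19
19 —HB4→ 4^2 + 3 —bump→ 5^2 + 3 = 28 —(−1)→ 27
27 —HB5→ 5^2 + 2 —bump→ 6^2 + 2 = 38 —(−1)→ 37
37 —HB6→ 6^2 + 1 —bump→ 7^2 + 1 = 50 —(−1)→ 49

64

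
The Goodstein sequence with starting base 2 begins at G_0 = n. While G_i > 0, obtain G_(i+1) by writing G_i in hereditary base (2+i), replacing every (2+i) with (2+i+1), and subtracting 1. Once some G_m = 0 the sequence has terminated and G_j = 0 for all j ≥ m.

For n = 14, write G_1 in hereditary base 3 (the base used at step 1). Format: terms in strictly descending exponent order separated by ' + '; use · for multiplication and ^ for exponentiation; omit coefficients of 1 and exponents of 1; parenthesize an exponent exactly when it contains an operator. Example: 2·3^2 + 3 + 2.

3^(3 + 1) + 3^3 + 2

base 2: 14 = 2^(2 + 1) + 2^2 + 2; at 3: 3^(3 + 1) + 3^3 + 3 = 111; next = 110
base 3: 110 = 3^(3 + 1) + 3^3 + 2; at 4: 4^(4 + 1) + 4^4 + 2 = 1282; next = 1281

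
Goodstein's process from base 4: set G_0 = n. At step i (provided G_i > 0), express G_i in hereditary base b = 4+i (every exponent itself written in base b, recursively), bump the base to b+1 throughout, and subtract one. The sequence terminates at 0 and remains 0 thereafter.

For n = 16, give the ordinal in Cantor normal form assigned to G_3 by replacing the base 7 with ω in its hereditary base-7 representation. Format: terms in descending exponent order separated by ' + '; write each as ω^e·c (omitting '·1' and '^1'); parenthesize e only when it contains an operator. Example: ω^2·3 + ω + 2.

16 —HB4→ 4^2 —bump→ 5^2 = 25 —(−1)→ 24
24 —HB5→ 4·5 + 4 —bump→ 4·6 + 4 = 28 —(−1)→ 27
27 —HB6→ 4·6 + 3 —bump→ 4·7 + 3 = 31 —(−1)→ 30

ω·4 + 2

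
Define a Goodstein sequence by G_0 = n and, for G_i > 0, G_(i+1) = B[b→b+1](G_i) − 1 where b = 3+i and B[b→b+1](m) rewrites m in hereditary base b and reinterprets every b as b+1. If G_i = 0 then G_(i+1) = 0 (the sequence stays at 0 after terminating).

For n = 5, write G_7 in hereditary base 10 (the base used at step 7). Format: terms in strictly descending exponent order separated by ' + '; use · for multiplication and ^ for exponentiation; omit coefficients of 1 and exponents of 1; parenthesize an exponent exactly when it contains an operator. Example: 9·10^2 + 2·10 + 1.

1

i=0: 5 = 3 + 2 (b=3); 3→4: 4 + 2 = 6; 6−1 = 5
i=1: 5 = 4 + 1 (b=4); 4→5: 5 + 1 = 6; 6−1 = 5
i=2: 5 = 5 (b=5); 5→6: 6 = 6; 6−1 = 5
i=3: 5 = 5 (b=6); 6→7: 5 = 5; 5−1 = 4
i=4: 4 = 4 (b=7); 7→8: 4 = 4; 4−1 = 3
i=5: 3 = 3 (b=8); 8→9: 3 = 3; 3−1 = 2
i=6: 2 = 2 (b=9); 9→10: 2 = 2; 2−1 = 1
i=7: 1 = 1 (b=10); 10→11: 1 = 1; 1−1 = 0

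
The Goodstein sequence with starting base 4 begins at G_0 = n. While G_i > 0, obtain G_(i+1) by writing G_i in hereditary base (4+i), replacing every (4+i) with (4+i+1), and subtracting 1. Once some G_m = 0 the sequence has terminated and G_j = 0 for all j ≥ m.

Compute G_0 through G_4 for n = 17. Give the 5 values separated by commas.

17 —HB4→ 4^2 + 1 —bump→ 5^2 + 1 = 26 —(−1)→ 25
25 —HB5→ 5^2 —bump→ 6^2 = 36 —(−1)→ 35
35 —HB6→ 5·6 + 5 —bump→ 5·7 + 5 = 40 —(−1)→ 39
39 —HB7→ 5·7 + 4 —bump→ 5·8 + 4 = 44 —(−1)→ 43

17, 25, 35, 39, 43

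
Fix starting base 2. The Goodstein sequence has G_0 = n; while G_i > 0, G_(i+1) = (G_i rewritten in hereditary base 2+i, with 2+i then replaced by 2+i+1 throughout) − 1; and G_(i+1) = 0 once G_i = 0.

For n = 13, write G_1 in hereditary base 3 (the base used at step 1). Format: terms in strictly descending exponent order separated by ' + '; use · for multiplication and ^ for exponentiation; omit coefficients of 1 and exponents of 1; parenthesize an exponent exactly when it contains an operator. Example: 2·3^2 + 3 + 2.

(0) 13|_2 = 2^(2 + 1) + 2^2 + 1 ↦ 3^(3 + 1) + 3^3 + 1|_3 = 109 ⇒ 108
(1) 108|_3 = 3^(3 + 1) + 3^3 ↦ 4^(4 + 1) + 4^4|_4 = 1280 ⇒ 1279

3^(3 + 1) + 3^3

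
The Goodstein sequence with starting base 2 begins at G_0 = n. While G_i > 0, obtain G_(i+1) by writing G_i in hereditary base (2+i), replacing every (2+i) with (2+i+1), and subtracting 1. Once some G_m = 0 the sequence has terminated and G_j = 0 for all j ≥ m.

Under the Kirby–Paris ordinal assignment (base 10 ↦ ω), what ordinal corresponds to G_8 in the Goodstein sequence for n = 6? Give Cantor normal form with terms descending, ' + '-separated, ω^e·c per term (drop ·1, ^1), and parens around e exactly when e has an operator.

[0] 6 ≡ 2^2 + 2 (base 2). Lift 3: 30. −1: 29.
[1] 29 ≡ 3^3 + 2 (base 3). Lift 4: 258. −1: 257.
[2] 257 ≡ 4^4 + 1 (base 4). Lift 5: 3126. −1: 3125.
[3] 3125 ≡ 5^5 (base 5). Lift 6: 46656. −1: 46655.
[4] 46655 ≡ 5·6^5 + 5·6^4 + 5·6^3 + 5·6^2 + 5·6 + 5 (base 6). Lift 7: 98040. −1: 98039.
[5] 98039 ≡ 5·7^5 + 5·7^4 + 5·7^3 + 5·7^2 + 5·7 + 4 (base 7). Lift 8: 187244. −1: 187243.
[6] 187243 ≡ 5·8^5 + 5·8^4 + 5·8^3 + 5·8^2 + 5·8 + 3 (base 8). Lift 9: 332148. −1: 332147.
[7] 332147 ≡ 5·9^5 + 5·9^4 + 5·9^3 + 5·9^2 + 5·9 + 2 (base 9). Lift 10: 555552. −1: 555551.
[8] 555551 ≡ 5·10^5 + 5·10^4 + 5·10^3 + 5·10^2 + 5·10 + 1 (base 10). Lift 11: 885776. −1: 885775.

ω^5·5 + ω^4·5 + ω^3·5 + ω^2·5 + ω·5 + 1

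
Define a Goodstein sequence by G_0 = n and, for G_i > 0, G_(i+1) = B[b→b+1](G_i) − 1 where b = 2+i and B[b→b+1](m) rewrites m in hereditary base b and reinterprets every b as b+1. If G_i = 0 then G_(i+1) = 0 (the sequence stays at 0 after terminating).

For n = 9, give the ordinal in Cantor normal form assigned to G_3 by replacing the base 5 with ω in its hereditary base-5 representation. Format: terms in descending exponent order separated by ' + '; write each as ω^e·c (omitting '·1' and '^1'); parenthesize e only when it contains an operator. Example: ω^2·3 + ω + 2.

G_0 = 9. HB_2(9) = 2^(2 + 1) + 1. Bump = 82. G_1 = 81.
G_1 = 81. HB_3(81) = 3^(3 + 1). Bump = 1024. G_2 = 1023.
G_2 = 1023. HB_4(1023) = 3·4^4 + 3·4^3 + 3·4^2 + 3·4 + 3. Bump = 9843. G_3 = 9842.
G_3 = 9842. HB_5(9842) = 3·5^5 + 3·5^3 + 3·5^2 + 3·5 + 2. Bump = 140744. G_4 = 140743.

ω^ω·3 + ω^3·3 + ω^2·3 + ω·3 + 2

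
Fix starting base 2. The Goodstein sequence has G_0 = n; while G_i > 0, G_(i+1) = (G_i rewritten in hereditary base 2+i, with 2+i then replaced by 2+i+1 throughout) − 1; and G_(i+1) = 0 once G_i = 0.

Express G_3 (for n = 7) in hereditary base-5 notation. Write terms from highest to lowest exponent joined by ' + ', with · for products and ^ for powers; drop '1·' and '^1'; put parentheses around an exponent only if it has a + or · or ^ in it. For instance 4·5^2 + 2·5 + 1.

5^5 + 2

G_0 = 7. HB_2(7) = 2^2 + 2 + 1. Bump = 31. G_1 = 30.
G_1 = 30. HB_3(30) = 3^3 + 3. Bump = 260. G_2 = 259.
G_2 = 259. HB_4(259) = 4^4 + 3. Bump = 3128. G_3 = 3127.
G_3 = 3127. HB_5(3127) = 5^5 + 2. Bump = 46658. G_4 = 46657.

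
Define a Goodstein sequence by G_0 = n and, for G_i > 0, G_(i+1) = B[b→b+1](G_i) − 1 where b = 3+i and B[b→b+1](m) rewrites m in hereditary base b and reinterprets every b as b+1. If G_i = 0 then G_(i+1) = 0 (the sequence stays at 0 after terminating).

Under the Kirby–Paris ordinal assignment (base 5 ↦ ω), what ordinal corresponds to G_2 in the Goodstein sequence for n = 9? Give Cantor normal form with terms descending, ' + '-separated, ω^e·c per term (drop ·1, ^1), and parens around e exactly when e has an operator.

step 0: 9 = 3^2; sub 4 for 3: 4^2; = 16; G_1 = 16−1 = 15
step 1: 15 = 3·4 + 3; sub 5 for 4: 3·5 + 3; = 18; G_2 = 18−1 = 17

ω·3 + 2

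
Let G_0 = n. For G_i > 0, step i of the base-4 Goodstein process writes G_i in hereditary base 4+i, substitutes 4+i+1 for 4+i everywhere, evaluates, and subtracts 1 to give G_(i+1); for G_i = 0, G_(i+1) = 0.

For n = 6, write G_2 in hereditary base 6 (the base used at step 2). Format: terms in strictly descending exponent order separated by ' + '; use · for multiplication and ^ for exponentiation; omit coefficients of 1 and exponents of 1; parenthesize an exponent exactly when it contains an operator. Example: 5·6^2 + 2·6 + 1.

6 —HB4→ 4 + 2 —bump→ 5 + 2 = 7 —(−1)→ 6
6 —HB5→ 5 + 1 —bump→ 6 + 1 = 7 —(−1)→ 6

6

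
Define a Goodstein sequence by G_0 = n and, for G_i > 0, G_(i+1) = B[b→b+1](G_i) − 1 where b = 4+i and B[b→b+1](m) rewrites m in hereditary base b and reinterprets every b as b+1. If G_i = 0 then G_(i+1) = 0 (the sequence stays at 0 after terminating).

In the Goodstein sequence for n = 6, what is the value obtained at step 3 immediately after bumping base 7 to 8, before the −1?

G_0=6  [base 4] 4 + 2  →[4↦5]→  5 + 2 = 7  −1 ⇒ G_1=6
G_1=6  [base 5] 5 + 1  →[5↦6]→  6 + 1 = 7  −1 ⇒ G_2=6
G_2=6  [base 6] 6  →[6↦7]→  7 = 7  −1 ⇒ G_3=6

6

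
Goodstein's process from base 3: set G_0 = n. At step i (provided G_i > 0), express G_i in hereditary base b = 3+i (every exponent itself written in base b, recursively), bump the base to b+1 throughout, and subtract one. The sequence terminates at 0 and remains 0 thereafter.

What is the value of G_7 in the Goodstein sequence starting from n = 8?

8 —HB3→ 2·3 + 2 —bump→ 2·4 + 2 = 10 —(−1)→ 9
9 —HB4→ 2·4 + 1 —bump→ 2·5 + 1 = 11 —(−1)→ 10
10 —HB5→ 2·5 —bump→ 2·6 = 12 —(−1)→ 11
11 —HB6→ 6 + 5 —bump→ 7 + 5 = 12 —(−1)→ 11
11 —HB7→ 7 + 4 —bump→ 8 + 4 = 12 —(−1)→ 11
11 —HB8→ 8 + 3 —bump→ 9 + 3 = 12 —(−1)→ 11
11 —HB9→ 9 + 2 —bump→ 10 + 2 = 12 —(−1)→ 11
11 —HB10→ 10 + 1 —bump→ 11 + 1 = 12 —(−1)→ 11

11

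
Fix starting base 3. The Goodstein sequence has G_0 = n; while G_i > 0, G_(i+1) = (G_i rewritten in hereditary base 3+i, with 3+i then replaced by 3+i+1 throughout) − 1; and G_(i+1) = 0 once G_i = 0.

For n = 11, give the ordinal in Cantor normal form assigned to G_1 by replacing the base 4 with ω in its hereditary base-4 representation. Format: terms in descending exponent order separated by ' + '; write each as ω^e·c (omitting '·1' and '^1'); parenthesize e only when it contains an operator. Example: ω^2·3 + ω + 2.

ω^2 + 1

G_0=11  [base 3] 3^2 + 2  →[3↦4]→  4^2 + 2 = 18  −1 ⇒ G_1=17
G_1=17  [base 4] 4^2 + 1  →[4↦5]→  5^2 + 1 = 26  −1 ⇒ G_2=25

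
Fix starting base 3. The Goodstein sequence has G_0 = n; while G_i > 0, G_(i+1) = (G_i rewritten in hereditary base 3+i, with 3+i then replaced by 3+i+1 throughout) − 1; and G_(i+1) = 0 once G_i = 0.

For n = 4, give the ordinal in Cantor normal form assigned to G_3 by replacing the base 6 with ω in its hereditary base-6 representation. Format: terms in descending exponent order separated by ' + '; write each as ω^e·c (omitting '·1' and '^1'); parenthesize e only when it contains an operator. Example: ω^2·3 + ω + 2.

3

G_0 = 4. HB_3(4) = 3 + 1. Bump = 5. G_1 = 4.
G_1 = 4. HB_4(4) = 4. Bump = 5. G_2 = 4.
G_2 = 4. HB_5(4) = 4. Bump = 4. G_3 = 3.
G_3 = 3. HB_6(3) = 3. Bump = 3. G_4 = 2.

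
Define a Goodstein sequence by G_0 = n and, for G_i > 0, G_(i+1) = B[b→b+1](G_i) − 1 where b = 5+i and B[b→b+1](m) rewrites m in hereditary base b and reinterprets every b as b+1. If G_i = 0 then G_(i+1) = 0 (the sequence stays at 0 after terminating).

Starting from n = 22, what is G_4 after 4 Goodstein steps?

22 —HB5→ 4·5 + 2 —bump→ 4·6 + 2 = 26 —(−1)→ 25
25 —HB6→ 4·6 + 1 —bump→ 4·7 + 1 = 29 —(−1)→ 28
28 —HB7→ 4·7 —bump→ 4·8 = 32 —(−1)→ 31
31 —HB8→ 3·8 + 7 —bump→ 3·9 + 7 = 34 —(−1)→ 33
33 —HB9→ 3·9 + 6 —bump→ 3·10 + 6 = 36 —(−1)→ 35

33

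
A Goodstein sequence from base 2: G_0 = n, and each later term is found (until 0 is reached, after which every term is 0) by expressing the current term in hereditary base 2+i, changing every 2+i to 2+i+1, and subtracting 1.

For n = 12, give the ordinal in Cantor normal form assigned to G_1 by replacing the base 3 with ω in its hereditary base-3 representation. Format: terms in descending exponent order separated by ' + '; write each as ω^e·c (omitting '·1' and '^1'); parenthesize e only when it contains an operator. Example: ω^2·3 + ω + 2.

(0) 12|_2 = 2^(2 + 1) + 2^2 ↦ 3^(3 + 1) + 3^3|_3 = 108 ⇒ 107
(1) 107|_3 = 3^(3 + 1) + 2·3^2 + 2·3 + 2 ↦ 4^(4 + 1) + 2·4^2 + 2·4 + 2|_4 = 1066 ⇒ 1065

ω^(ω + 1) + ω^2·2 + ω·2 + 2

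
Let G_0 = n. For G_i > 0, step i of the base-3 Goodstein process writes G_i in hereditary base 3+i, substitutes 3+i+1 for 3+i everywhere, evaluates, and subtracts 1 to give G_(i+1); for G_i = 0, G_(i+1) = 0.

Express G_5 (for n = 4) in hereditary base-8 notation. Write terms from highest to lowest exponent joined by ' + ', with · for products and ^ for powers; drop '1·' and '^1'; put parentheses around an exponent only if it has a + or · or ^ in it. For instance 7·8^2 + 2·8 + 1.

G_0 = 4. HB_3(4) = 3 + 1. Bump = 5. G_1 = 4.
G_1 = 4. HB_4(4) = 4. Bump = 5. G_2 = 4.
G_2 = 4. HB_5(4) = 4. Bump = 4. G_3 = 3.
G_3 = 3. HB_6(3) = 3. Bump = 3. G_4 = 2.
G_4 = 2. HB_7(2) = 2. Bump = 2. G_5 = 1.
G_5 = 1. HB_8(1) = 1. Bump = 1. G_6 = 0.

1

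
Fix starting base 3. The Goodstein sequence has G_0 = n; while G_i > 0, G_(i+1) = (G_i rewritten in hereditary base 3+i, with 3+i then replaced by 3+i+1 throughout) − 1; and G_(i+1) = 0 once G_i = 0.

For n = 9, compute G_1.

15

G_0 = 9. HB_3(9) = 3^2. Bump = 16. G_1 = 15.
G_1 = 15. HB_4(15) = 3·4 + 3. Bump = 18. G_2 = 17.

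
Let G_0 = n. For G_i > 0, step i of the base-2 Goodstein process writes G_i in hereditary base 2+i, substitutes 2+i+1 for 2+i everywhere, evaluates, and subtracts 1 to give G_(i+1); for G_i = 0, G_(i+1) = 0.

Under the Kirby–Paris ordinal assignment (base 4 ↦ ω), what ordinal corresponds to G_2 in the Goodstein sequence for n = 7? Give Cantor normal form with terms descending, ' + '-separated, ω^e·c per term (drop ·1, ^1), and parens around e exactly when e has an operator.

ω^ω + 3

(0) 7|_2 = 2^2 + 2 + 1 ↦ 3^3 + 3 + 1|_3 = 31 ⇒ 30
(1) 30|_3 = 3^3 + 3 ↦ 4^4 + 4|_4 = 260 ⇒ 259
(2) 259|_4 = 4^4 + 3 ↦ 5^5 + 3|_5 = 3128 ⇒ 3127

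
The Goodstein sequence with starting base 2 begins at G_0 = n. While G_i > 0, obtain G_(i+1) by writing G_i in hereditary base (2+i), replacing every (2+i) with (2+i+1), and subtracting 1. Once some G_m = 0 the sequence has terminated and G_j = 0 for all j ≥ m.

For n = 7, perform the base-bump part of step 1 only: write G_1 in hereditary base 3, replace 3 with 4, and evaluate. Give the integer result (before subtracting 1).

260

G_0=7  [base 2] 2^2 + 2 + 1  →[2↦3]→  3^3 + 3 + 1 = 31  −1 ⇒ G_1=30
G_1=30  [base 3] 3^3 + 3  →[3↦4]→  4^4 + 4 = 260  −1 ⇒ G_2=259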